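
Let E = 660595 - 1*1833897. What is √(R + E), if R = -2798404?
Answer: I*√3971706 ≈ 1992.9*I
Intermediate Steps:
E = -1173302 (E = 660595 - 1833897 = -1173302)
√(R + E) = √(-2798404 - 1173302) = √(-3971706) = I*√3971706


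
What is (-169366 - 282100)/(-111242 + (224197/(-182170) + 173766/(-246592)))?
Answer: 5070151062090560/1249315689505431 ≈ 4.0583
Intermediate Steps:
(-169366 - 282100)/(-111242 + (224197/(-182170) + 173766/(-246592))) = -451466/(-111242 + (224197*(-1/182170) + 173766*(-1/246592))) = -451466/(-111242 + (-224197/182170 - 86883/123296)) = -451466/(-111242 - 21735034711/11230416160) = -451466/(-1249315689505431/11230416160) = -451466*(-11230416160/1249315689505431) = 5070151062090560/1249315689505431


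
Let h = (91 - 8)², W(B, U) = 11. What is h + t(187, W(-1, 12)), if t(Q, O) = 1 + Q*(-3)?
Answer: 6329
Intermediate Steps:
t(Q, O) = 1 - 3*Q
h = 6889 (h = 83² = 6889)
h + t(187, W(-1, 12)) = 6889 + (1 - 3*187) = 6889 + (1 - 561) = 6889 - 560 = 6329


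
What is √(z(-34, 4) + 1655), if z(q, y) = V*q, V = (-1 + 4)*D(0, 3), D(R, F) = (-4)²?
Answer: √23 ≈ 4.7958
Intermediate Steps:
D(R, F) = 16
V = 48 (V = (-1 + 4)*16 = 3*16 = 48)
z(q, y) = 48*q
√(z(-34, 4) + 1655) = √(48*(-34) + 1655) = √(-1632 + 1655) = √23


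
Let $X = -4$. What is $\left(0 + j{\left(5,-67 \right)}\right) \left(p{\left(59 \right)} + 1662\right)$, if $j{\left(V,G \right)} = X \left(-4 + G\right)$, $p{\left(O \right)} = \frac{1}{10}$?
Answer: $\frac{2360182}{5} \approx 4.7204 \cdot 10^{5}$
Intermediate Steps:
$p{\left(O \right)} = \frac{1}{10}$
$j{\left(V,G \right)} = 16 - 4 G$ ($j{\left(V,G \right)} = - 4 \left(-4 + G\right) = 16 - 4 G$)
$\left(0 + j{\left(5,-67 \right)}\right) \left(p{\left(59 \right)} + 1662\right) = \left(0 + \left(16 - -268\right)\right) \left(\frac{1}{10} + 1662\right) = \left(0 + \left(16 + 268\right)\right) \frac{16621}{10} = \left(0 + 284\right) \frac{16621}{10} = 284 \cdot \frac{16621}{10} = \frac{2360182}{5}$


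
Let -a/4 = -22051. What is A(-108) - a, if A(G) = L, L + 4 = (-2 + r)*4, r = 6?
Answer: -88192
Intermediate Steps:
a = 88204 (a = -4*(-22051) = 88204)
L = 12 (L = -4 + (-2 + 6)*4 = -4 + 4*4 = -4 + 16 = 12)
A(G) = 12
A(-108) - a = 12 - 1*88204 = 12 - 88204 = -88192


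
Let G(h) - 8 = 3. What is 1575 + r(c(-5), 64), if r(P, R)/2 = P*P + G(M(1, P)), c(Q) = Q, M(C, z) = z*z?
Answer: 1647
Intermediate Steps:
M(C, z) = z²
G(h) = 11 (G(h) = 8 + 3 = 11)
r(P, R) = 22 + 2*P² (r(P, R) = 2*(P*P + 11) = 2*(P² + 11) = 2*(11 + P²) = 22 + 2*P²)
1575 + r(c(-5), 64) = 1575 + (22 + 2*(-5)²) = 1575 + (22 + 2*25) = 1575 + (22 + 50) = 1575 + 72 = 1647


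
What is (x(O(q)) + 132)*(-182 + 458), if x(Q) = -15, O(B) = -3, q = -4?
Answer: 32292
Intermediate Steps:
(x(O(q)) + 132)*(-182 + 458) = (-15 + 132)*(-182 + 458) = 117*276 = 32292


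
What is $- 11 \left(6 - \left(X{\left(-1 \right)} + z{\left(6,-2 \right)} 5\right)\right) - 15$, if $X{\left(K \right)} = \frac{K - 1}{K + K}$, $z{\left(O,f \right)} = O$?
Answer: $260$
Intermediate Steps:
$X{\left(K \right)} = \frac{-1 + K}{2 K}$
$- 11 \left(6 - \left(X{\left(-1 \right)} + z{\left(6,-2 \right)} 5\right)\right) - 15 = - 11 \left(6 - \left(\frac{-1 - 1}{2 \left(-1\right)} + 6 \cdot 5\right)\right) - 15 = - 11 \left(6 - \left(\frac{1}{2} \left(-1\right) \left(-2\right) + 30\right)\right) - 15 = - 11 \left(6 - \left(1 + 30\right)\right) - 15 = - 11 \left(6 - 31\right) - 15 = \left(-11\right) \left(-25\right) - 15 = 275 - 15 = 260$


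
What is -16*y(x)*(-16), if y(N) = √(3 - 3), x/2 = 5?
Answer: 0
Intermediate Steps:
x = 10 (x = 2*5 = 10)
y(N) = 0 (y(N) = √0 = 0)
-16*y(x)*(-16) = -16*0*(-16) = 0*(-16) = 0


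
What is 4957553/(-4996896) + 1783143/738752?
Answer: 163993060321/115358341056 ≈ 1.4216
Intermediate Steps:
4957553/(-4996896) + 1783143/738752 = 4957553*(-1/4996896) + 1783143*(1/738752) = -4957553/4996896 + 1783143/738752 = 163993060321/115358341056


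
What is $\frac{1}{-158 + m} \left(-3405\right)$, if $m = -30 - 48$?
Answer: $\frac{3405}{236} \approx 14.428$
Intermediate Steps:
$m = -78$
$\frac{1}{-158 + m} \left(-3405\right) = \frac{1}{-158 - 78} \left(-3405\right) = \frac{1}{-236} \left(-3405\right) = \left(- \frac{1}{236}\right) \left(-3405\right) = \frac{3405}{236}$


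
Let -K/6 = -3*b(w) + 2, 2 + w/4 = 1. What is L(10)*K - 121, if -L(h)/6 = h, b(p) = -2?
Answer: 2759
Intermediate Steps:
w = -4 (w = -8 + 4*1 = -8 + 4 = -4)
L(h) = -6*h
K = -48 (K = -6*(-3*(-2) + 2) = -6*(6 + 2) = -6*8 = -48)
L(10)*K - 121 = -6*10*(-48) - 121 = -60*(-48) - 121 = 2880 - 121 = 2759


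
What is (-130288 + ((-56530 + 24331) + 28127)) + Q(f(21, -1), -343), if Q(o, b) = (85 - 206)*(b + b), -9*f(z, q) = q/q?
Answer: -51354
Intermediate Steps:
f(z, q) = -⅑ (f(z, q) = -q/(9*q) = -⅑*1 = -⅑)
Q(o, b) = -242*b
(-130288 + ((-56530 + 24331) + 28127)) + Q(f(21, -1), -343) = (-130288 + ((-56530 + 24331) + 28127)) - 242*(-343) = (-130288 + (-32199 + 28127)) + 83006 = (-130288 - 4072) + 83006 = -134360 + 83006 = -51354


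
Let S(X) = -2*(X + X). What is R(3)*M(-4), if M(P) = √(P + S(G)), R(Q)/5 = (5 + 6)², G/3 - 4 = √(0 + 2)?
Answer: 1210*√(-13 - 3*√2) ≈ 5024.4*I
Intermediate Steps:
G = 12 + 3*√2 (G = 12 + 3*√(0 + 2) = 12 + 3*√2 ≈ 16.243)
R(Q) = 605 (R(Q) = 5*(5 + 6)² = 5*11² = 5*121 = 605)
S(X) = -4*X
M(P) = √(-48 + P - 12*√2) (M(P) = √(P - 4*(12 + 3*√2)) = √(P + (-48 - 12*√2)) = √(-48 + P - 12*√2))
R(3)*M(-4) = 605*√(-48 - 4 - 12*√2) = 605*√(-52 - 12*√2)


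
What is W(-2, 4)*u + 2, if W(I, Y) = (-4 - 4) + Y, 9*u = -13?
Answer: 70/9 ≈ 7.7778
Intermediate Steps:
u = -13/9 (u = (⅑)*(-13) = -13/9 ≈ -1.4444)
W(I, Y) = -8 + Y
W(-2, 4)*u + 2 = (-8 + 4)*(-13/9) + 2 = -4*(-13/9) + 2 = 52/9 + 2 = 70/9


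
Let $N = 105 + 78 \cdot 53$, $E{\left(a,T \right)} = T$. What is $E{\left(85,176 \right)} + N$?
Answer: $4415$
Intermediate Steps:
$N = 4239$ ($N = 105 + 4134 = 4239$)
$E{\left(85,176 \right)} + N = 176 + 4239 = 4415$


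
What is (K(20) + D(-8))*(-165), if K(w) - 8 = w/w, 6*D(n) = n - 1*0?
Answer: -1265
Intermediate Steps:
D(n) = n/6 (D(n) = (n - 1*0)/6 = (n + 0)/6 = n/6)
K(w) = 9 (K(w) = 8 + w/w = 8 + 1 = 9)
(K(20) + D(-8))*(-165) = (9 + (⅙)*(-8))*(-165) = (9 - 4/3)*(-165) = (23/3)*(-165) = -1265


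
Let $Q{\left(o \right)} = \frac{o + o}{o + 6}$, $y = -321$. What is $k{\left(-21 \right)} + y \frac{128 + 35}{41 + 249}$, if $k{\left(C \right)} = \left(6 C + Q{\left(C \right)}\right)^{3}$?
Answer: $- \frac{13558512043}{7250} \approx -1.8701 \cdot 10^{6}$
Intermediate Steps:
$Q{\left(o \right)} = \frac{2 o}{6 + o}$
$k{\left(C \right)} = \left(6 C + \frac{2 C}{6 + C}\right)^{3}$
$k{\left(-21 \right)} + y \frac{128 + 35}{41 + 249} = \frac{8 \left(-21\right)^{3} \left(19 + 3 \left(-21\right)\right)^{3}}{\left(6 - 21\right)^{3}} - 321 \frac{128 + 35}{41 + 249} = 8 \left(-9261\right) \frac{1}{-3375} \left(19 - 63\right)^{3} - 321 \cdot \frac{163}{290} = 8 \left(-9261\right) \left(- \frac{1}{3375}\right) \left(-44\right)^{3} - 321 \cdot 163 \cdot \frac{1}{290} = 8 \left(-9261\right) \left(- \frac{1}{3375}\right) \left(-85184\right) - \frac{52323}{290} = - \frac{233744896}{125} - \frac{52323}{290} = - \frac{13558512043}{7250}$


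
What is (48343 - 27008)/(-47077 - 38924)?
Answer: -21335/86001 ≈ -0.24808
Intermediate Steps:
(48343 - 27008)/(-47077 - 38924) = 21335/(-86001) = 21335*(-1/86001) = -21335/86001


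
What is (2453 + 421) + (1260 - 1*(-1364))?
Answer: 5498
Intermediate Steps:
(2453 + 421) + (1260 - 1*(-1364)) = 2874 + (1260 + 1364) = 2874 + 2624 = 5498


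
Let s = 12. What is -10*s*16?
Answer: -1920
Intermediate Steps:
-10*s*16 = -10*12*16 = -120*16 = -1920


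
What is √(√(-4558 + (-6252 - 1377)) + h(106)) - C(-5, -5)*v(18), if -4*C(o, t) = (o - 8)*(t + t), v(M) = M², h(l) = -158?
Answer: 10530 + √(-158 + I*√12187) ≈ 10534.0 + 13.243*I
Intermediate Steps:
C(o, t) = -t*(-8 + o)/2 (C(o, t) = -(o - 8)*(t + t)/4 = -(-8 + o)*2*t/4 = -t*(-8 + o)/2)
√(√(-4558 + (-6252 - 1377)) + h(106)) - C(-5, -5)*v(18) = √(√(-4558 + (-6252 - 1377)) - 158) - (½)*(-5)*(8 - 1*(-5))*18² = √(√(-4558 - 7629) - 158) - (½)*(-5)*(8 + 5)*324 = √(√(-12187) - 158) - (½)*(-5)*13*324 = √(I*√12187 - 158) - (-65)*324/2 = √(-158 + I*√12187) - 1*(-10530) = √(-158 + I*√12187) + 10530 = 10530 + √(-158 + I*√12187)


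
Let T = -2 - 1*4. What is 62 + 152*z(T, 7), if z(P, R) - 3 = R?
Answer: 1582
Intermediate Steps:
T = -6 (T = -2 - 4 = -6)
z(P, R) = 3 + R
62 + 152*z(T, 7) = 62 + 152*(3 + 7) = 62 + 152*10 = 62 + 1520 = 1582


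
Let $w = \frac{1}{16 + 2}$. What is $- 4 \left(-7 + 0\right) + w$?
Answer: $\frac{505}{18} \approx 28.056$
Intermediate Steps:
$w = \frac{1}{18} \approx 0.055556$
$- 4 \left(-7 + 0\right) + w = - 4 \left(-7 + 0\right) + \frac{1}{18} = \left(-4\right) \left(-7\right) + \frac{1}{18} = 28 + \frac{1}{18} = \frac{505}{18}$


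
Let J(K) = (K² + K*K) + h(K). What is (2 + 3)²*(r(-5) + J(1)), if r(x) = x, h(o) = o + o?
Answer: -25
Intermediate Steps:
h(o) = 2*o
J(K) = 2*K + 2*K² (J(K) = (K² + K*K) + 2*K = (K² + K²) + 2*K = 2*K² + 2*K = 2*K + 2*K²)
(2 + 3)²*(r(-5) + J(1)) = (2 + 3)²*(-5 + 2*1*(1 + 1)) = 5²*(-5 + 2*1*2) = 25*(-5 + 4) = 25*(-1) = -25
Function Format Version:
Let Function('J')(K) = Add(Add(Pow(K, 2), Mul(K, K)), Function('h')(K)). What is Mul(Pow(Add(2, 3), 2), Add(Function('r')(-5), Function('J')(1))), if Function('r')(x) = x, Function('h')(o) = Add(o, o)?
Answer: -25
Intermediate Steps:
Function('h')(o) = Mul(2, o)
Function('J')(K) = Add(Mul(2, K), Mul(2, Pow(K, 2))) (Function('J')(K) = Add(Add(Pow(K, 2), Mul(K, K)), Mul(2, K)) = Add(Add(Pow(K, 2), Pow(K, 2)), Mul(2, K)) = Add(Mul(2, Pow(K, 2)), Mul(2, K)) = Add(Mul(2, K), Mul(2, Pow(K, 2))))
Mul(Pow(Add(2, 3), 2), Add(Function('r')(-5), Function('J')(1))) = Mul(Pow(Add(2, 3), 2), Add(-5, Mul(2, 1, Add(1, 1)))) = Mul(Pow(5, 2), Add(-5, Mul(2, 1, 2))) = Mul(25, Add(-5, 4)) = Mul(25, -1) = -25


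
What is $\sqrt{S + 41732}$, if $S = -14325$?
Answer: $\sqrt{27407} \approx 165.55$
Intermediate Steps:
$\sqrt{S + 41732} = \sqrt{-14325 + 41732} = \sqrt{27407}$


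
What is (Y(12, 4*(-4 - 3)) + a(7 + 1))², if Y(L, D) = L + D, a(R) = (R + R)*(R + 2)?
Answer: 20736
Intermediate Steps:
a(R) = 2*R*(2 + R) (a(R) = (2*R)*(2 + R) = 2*R*(2 + R))
Y(L, D) = D + L
(Y(12, 4*(-4 - 3)) + a(7 + 1))² = ((4*(-4 - 3) + 12) + 2*(7 + 1)*(2 + (7 + 1)))² = ((4*(-7) + 12) + 2*8*(2 + 8))² = ((-28 + 12) + 2*8*10)² = (-16 + 160)² = 144² = 20736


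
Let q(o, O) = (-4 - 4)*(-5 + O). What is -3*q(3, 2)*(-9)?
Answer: 648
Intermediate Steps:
q(o, O) = 40 - 8*O (q(o, O) = -8*(-5 + O) = 40 - 8*O)
-3*q(3, 2)*(-9) = -3*(40 - 8*2)*(-9) = -3*(40 - 16)*(-9) = -3*24*(-9) = -72*(-9) = 648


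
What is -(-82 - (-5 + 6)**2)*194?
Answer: 16102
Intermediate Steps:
-(-82 - (-5 + 6)**2)*194 = -(-82 - 1*1**2)*194 = -(-82 - 1*1)*194 = -(-82 - 1)*194 = -1*(-83)*194 = 83*194 = 16102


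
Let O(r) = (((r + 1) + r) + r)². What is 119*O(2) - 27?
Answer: 5804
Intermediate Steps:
O(r) = (1 + 3*r)² (O(r) = (((1 + r) + r) + r)² = ((1 + 2*r) + r)² = (1 + 3*r)²)
119*O(2) - 27 = 119*(1 + 3*2)² - 27 = 119*(1 + 6)² - 27 = 119*7² - 27 = 119*49 - 27 = 5831 - 27 = 5804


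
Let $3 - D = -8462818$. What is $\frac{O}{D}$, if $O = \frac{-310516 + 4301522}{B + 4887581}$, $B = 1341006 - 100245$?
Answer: $\frac{1995503}{25931530686391} \approx 7.6953 \cdot 10^{-8}$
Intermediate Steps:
$D = 8462821$ ($D = 3 - -8462818 = 3 + 8462818 = 8462821$)
$B = 1240761$ ($B = 1341006 - 100245 = 1240761$)
$O = \frac{1995503}{3064171}$ ($O = \frac{-310516 + 4301522}{1240761 + 4887581} = \frac{3991006}{6128342} = 3991006 \cdot \frac{1}{6128342} = \frac{1995503}{3064171} \approx 0.65124$)
$\frac{O}{D} = \frac{1995503}{3064171 \cdot 8462821} = \frac{1995503}{3064171} \cdot \frac{1}{8462821} = \frac{1995503}{25931530686391}$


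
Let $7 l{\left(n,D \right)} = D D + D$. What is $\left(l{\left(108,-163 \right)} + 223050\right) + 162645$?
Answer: $\frac{2726271}{7} \approx 3.8947 \cdot 10^{5}$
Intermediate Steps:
$l{\left(n,D \right)} = \frac{D}{7} + \frac{D^{2}}{7}$ ($l{\left(n,D \right)} = \frac{D D + D}{7} = \frac{D^{2} + D}{7} = \frac{D + D^{2}}{7} = \frac{D}{7} + \frac{D^{2}}{7}$)
$\left(l{\left(108,-163 \right)} + 223050\right) + 162645 = \left(\frac{1}{7} \left(-163\right) \left(1 - 163\right) + 223050\right) + 162645 = \left(\frac{1}{7} \left(-163\right) \left(-162\right) + 223050\right) + 162645 = \left(\frac{26406}{7} + 223050\right) + 162645 = \frac{1587756}{7} + 162645 = \frac{2726271}{7}$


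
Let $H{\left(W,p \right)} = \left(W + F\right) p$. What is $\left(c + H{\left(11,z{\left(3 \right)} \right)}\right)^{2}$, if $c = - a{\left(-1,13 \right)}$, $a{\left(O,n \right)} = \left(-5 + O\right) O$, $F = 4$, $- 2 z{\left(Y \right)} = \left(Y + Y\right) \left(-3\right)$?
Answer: $16641$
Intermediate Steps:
$z{\left(Y \right)} = 3 Y$ ($z{\left(Y \right)} = - \frac{\left(Y + Y\right) \left(-3\right)}{2} = - \frac{2 Y \left(-3\right)}{2} = - \frac{\left(-6\right) Y}{2} = 3 Y$)
$H{\left(W,p \right)} = p \left(4 + W\right)$ ($H{\left(W,p \right)} = \left(W + 4\right) p = \left(4 + W\right) p = p \left(4 + W\right)$)
$a{\left(O,n \right)} = O \left(-5 + O\right)$
$c = -6$ ($c = - \left(-1\right) \left(-5 - 1\right) = - \left(-1\right) \left(-6\right) = \left(-1\right) 6 = -6$)
$\left(c + H{\left(11,z{\left(3 \right)} \right)}\right)^{2} = \left(-6 + 3 \cdot 3 \left(4 + 11\right)\right)^{2} = \left(-6 + 9 \cdot 15\right)^{2} = \left(-6 + 135\right)^{2} = 129^{2} = 16641$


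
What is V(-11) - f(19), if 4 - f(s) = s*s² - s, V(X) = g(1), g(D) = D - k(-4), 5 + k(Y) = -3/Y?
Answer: 27365/4 ≈ 6841.3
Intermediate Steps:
k(Y) = -5 - 3/Y
g(D) = 17/4 + D (g(D) = D - (-5 - 3/(-4)) = D - (-5 - 3*(-¼)) = D - (-5 + ¾) = D - 1*(-17/4) = D + 17/4 = 17/4 + D)
V(X) = 21/4 (V(X) = 17/4 + 1 = 21/4)
f(s) = 4 + s - s³ (f(s) = 4 - (s*s² - s) = 4 - (s³ - s) = 4 + (s - s³) = 4 + s - s³)
V(-11) - f(19) = 21/4 - (4 + 19 - 1*19³) = 21/4 - (4 + 19 - 1*6859) = 21/4 - (4 + 19 - 6859) = 21/4 - 1*(-6836) = 21/4 + 6836 = 27365/4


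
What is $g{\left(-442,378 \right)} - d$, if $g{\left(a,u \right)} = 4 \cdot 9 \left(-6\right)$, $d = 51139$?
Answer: $-51355$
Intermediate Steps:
$g{\left(a,u \right)} = -216$ ($g{\left(a,u \right)} = 36 \left(-6\right) = -216$)
$g{\left(-442,378 \right)} - d = -216 - 51139 = -51355$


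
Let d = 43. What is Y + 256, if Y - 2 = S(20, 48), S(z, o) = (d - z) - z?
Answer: 261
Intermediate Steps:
S(z, o) = 43 - 2*z (S(z, o) = (43 - z) - z = 43 - 2*z)
Y = 5 (Y = 2 + (43 - 2*20) = 2 + (43 - 40) = 2 + 3 = 5)
Y + 256 = 5 + 256 = 261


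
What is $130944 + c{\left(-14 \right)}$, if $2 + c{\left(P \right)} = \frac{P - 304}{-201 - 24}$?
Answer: $\frac{9820756}{75} \approx 1.3094 \cdot 10^{5}$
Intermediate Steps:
$c{\left(P \right)} = - \frac{146}{225} - \frac{P}{225}$ ($c{\left(P \right)} = -2 + \frac{P - 304}{-201 - 24} = -2 + \frac{-304 + P}{-225} = -2 + \left(-304 + P\right) \left(- \frac{1}{225}\right) = -2 - \left(- \frac{304}{225} + \frac{P}{225}\right) = - \frac{146}{225} - \frac{P}{225}$)
$130944 + c{\left(-14 \right)} = 130944 - \frac{44}{75} = \frac{9820756}{75}$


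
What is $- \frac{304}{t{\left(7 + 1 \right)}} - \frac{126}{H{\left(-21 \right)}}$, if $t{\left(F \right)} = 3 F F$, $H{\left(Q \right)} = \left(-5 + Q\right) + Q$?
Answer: $\frac{619}{564} \approx 1.0975$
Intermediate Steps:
$H{\left(Q \right)} = -5 + 2 Q$
$t{\left(F \right)} = 3 F^{2}$
$- \frac{304}{t{\left(7 + 1 \right)}} - \frac{126}{H{\left(-21 \right)}} = - \frac{304}{3 \left(7 + 1\right)^{2}} - \frac{126}{-5 + 2 \left(-21\right)} = - \frac{304}{3 \cdot 8^{2}} - \frac{126}{-5 - 42} = - \frac{304}{3 \cdot 64} - \frac{126}{-47} = - \frac{304}{192} - - \frac{126}{47} = \left(-304\right) \frac{1}{192} + \frac{126}{47} = - \frac{19}{12} + \frac{126}{47} = \frac{619}{564}$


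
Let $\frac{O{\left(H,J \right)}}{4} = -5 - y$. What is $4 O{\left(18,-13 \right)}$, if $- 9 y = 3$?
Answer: $- \frac{224}{3} \approx -74.667$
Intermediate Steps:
$y = - \frac{1}{3}$ ($y = \left(- \frac{1}{9}\right) 3 = - \frac{1}{3} \approx -0.33333$)
$O{\left(H,J \right)} = - \frac{56}{3}$ ($O{\left(H,J \right)} = 4 \left(-5 - - \frac{1}{3}\right) = 4 \left(-5 + \frac{1}{3}\right) = 4 \left(- \frac{14}{3}\right) = - \frac{56}{3}$)
$4 O{\left(18,-13 \right)} = 4 \left(- \frac{56}{3}\right) = - \frac{224}{3}$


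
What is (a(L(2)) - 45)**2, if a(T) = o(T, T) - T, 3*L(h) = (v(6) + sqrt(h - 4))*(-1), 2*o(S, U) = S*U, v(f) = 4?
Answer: 148898/81 - 5404*I*sqrt(2)/81 ≈ 1838.2 - 94.351*I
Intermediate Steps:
o(S, U) = S*U/2 (o(S, U) = (S*U)/2 = S*U/2)
L(h) = -4/3 - sqrt(-4 + h)/3 (L(h) = ((4 + sqrt(h - 4))*(-1))/3 = ((4 + sqrt(-4 + h))*(-1))/3 = (-4 - sqrt(-4 + h))/3 = -4/3 - sqrt(-4 + h)/3)
a(T) = T**2/2 - T (a(T) = T*T/2 - T = T**2/2 - T)
(a(L(2)) - 45)**2 = ((-4/3 - sqrt(-4 + 2)/3)*(-2 + (-4/3 - sqrt(-4 + 2)/3))/2 - 45)**2 = ((-4/3 - I*sqrt(2)/3)*(-2 + (-4/3 - I*sqrt(2)/3))/2 - 45)**2 = ((-4/3 - I*sqrt(2)/3)*(-10/3 - I*sqrt(2)/3)/2 - 45)**2 = ((-10/3 - I*sqrt(2)/3)*(-4/3 - I*sqrt(2)/3)/2 - 45)**2 = (-45 + (-10/3 - I*sqrt(2)/3)*(-4/3 - I*sqrt(2)/3)/2)**2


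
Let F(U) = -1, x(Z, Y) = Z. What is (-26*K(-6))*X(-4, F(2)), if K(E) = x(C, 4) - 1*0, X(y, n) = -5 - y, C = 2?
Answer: 52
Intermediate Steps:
K(E) = 2 (K(E) = 2 - 1*0 = 2 + 0 = 2)
(-26*K(-6))*X(-4, F(2)) = (-26*2)*(-5 - 1*(-4)) = -52*(-5 + 4) = -52*(-1) = 52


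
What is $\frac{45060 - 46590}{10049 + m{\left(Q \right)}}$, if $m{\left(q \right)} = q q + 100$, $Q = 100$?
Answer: $- \frac{1530}{20149} \approx -0.075934$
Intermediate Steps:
$m{\left(q \right)} = 100 + q^{2}$ ($m{\left(q \right)} = q^{2} + 100 = 100 + q^{2}$)
$\frac{45060 - 46590}{10049 + m{\left(Q \right)}} = \frac{45060 - 46590}{10049 + \left(100 + 100^{2}\right)} = - \frac{1530}{10049 + \left(100 + 10000\right)} = - \frac{1530}{10049 + 10100} = - \frac{1530}{20149}$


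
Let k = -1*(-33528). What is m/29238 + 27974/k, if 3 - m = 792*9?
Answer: 4386491/7426452 ≈ 0.59066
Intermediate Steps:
k = 33528
m = -7125 (m = 3 - 792*9 = 3 - 1*7128 = 3 - 7128 = -7125)
m/29238 + 27974/k = -7125/29238 + 27974/33528 = -7125*1/29238 + 27974*(1/33528) = -2375/9746 + 13987/16764 = 4386491/7426452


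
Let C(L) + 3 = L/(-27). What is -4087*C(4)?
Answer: 347395/27 ≈ 12866.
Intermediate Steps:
C(L) = -3 - L/27 (C(L) = -3 + L/(-27) = -3 + L*(-1/27) = -3 - L/27)
-4087*C(4) = -4087*(-3 - 1/27*4) = -4087*(-3 - 4/27) = -4087*(-85/27) = 347395/27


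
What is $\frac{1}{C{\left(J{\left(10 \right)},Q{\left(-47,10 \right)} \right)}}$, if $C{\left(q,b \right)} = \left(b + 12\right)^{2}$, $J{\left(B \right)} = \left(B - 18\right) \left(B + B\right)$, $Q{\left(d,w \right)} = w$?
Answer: $\frac{1}{484} \approx 0.0020661$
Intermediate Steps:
$J{\left(B \right)} = 2 B \left(-18 + B\right)$ ($J{\left(B \right)} = \left(-18 + B\right) 2 B = 2 B \left(-18 + B\right)$)
$C{\left(q,b \right)} = \left(12 + b\right)^{2}$
$\frac{1}{C{\left(J{\left(10 \right)},Q{\left(-47,10 \right)} \right)}} = \frac{1}{\left(12 + 10\right)^{2}} = \frac{1}{22^{2}} = \frac{1}{484}$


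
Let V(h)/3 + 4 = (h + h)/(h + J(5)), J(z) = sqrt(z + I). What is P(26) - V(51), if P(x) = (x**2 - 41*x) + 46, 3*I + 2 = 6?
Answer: -1315553/3892 + 153*sqrt(57)/3892 ≈ -337.72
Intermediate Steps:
I = 4/3 (I = -2/3 + (1/3)*6 = -2/3 + 2 = 4/3 ≈ 1.3333)
P(x) = 46 + x**2 - 41*x
J(z) = sqrt(4/3 + z) (J(z) = sqrt(z + 4/3) = sqrt(4/3 + z))
V(h) = -12 + 6*h/(h + sqrt(57)/3) (V(h) = -12 + 3*((h + h)/(h + sqrt(12 + 9*5)/3)) = -12 + 3*((2*h)/(h + sqrt(12 + 45)/3)) = -12 + 3*((2*h)/(h + sqrt(57)/3)) = -12 + 3*(2*h/(h + sqrt(57)/3)) = -12 + 6*h/(h + sqrt(57)/3))
P(26) - V(51) = (46 + 26**2 - 41*26) - 6*(-3*51 - 2*sqrt(57))/(sqrt(57) + 3*51) = (46 + 676 - 1066) - 6*(-153 - 2*sqrt(57))/(sqrt(57) + 153) = -344 - 6*(-153 - 2*sqrt(57))/(153 + sqrt(57))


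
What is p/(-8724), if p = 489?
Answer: -163/2908 ≈ -0.056052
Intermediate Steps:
p/(-8724) = 489/(-8724) = 489*(-1/8724) = -163/2908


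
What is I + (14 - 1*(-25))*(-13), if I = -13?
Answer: -520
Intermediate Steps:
I + (14 - 1*(-25))*(-13) = -13 + (14 - 1*(-25))*(-13) = -13 + (14 + 25)*(-13) = -13 + 39*(-13) = -13 - 507 = -520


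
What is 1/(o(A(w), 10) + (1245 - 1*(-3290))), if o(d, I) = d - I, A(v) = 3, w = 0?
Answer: 1/4528 ≈ 0.00022085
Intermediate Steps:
1/(o(A(w), 10) + (1245 - 1*(-3290))) = 1/((3 - 1*10) + (1245 - 1*(-3290))) = 1/((3 - 10) + (1245 + 3290)) = 1/(-7 + 4535) = 1/4528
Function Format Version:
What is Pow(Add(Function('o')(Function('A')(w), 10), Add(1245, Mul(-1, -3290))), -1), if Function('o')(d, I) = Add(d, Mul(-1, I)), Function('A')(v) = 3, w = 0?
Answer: Rational(1, 4528) ≈ 0.00022085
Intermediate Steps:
Pow(Add(Function('o')(Function('A')(w), 10), Add(1245, Mul(-1, -3290))), -1) = Pow(Add(Add(3, Mul(-1, 10)), Add(1245, Mul(-1, -3290))), -1) = Pow(Add(Add(3, -10), Add(1245, 3290)), -1) = Pow(Add(-7, 4535), -1) = Pow(4528, -1) = Rational(1, 4528)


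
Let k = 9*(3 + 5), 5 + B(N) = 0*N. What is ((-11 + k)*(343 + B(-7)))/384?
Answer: 10309/192 ≈ 53.693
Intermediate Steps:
B(N) = -5 (B(N) = -5 + 0*N = -5 + 0 = -5)
k = 72 (k = 9*8 = 72)
((-11 + k)*(343 + B(-7)))/384 = ((-11 + 72)*(343 - 5))/384 = (61*338)*(1/384) = 20618*(1/384) = 10309/192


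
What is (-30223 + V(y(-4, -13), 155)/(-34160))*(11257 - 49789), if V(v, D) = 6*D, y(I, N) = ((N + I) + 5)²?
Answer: 994528847013/854 ≈ 1.1646e+9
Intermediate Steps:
y(I, N) = (5 + I + N)² (y(I, N) = ((I + N) + 5)² = (5 + I + N)²)
(-30223 + V(y(-4, -13), 155)/(-34160))*(11257 - 49789) = (-30223 + (6*155)/(-34160))*(11257 - 49789) = (-30223 + 930*(-1/34160))*(-38532) = (-30223 - 93/3416)*(-38532) = -103241861/3416*(-38532) = 994528847013/854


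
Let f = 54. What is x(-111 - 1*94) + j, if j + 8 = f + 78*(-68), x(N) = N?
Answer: -5463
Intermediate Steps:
j = -5258 (j = -8 + (54 + 78*(-68)) = -8 + (54 - 5304) = -8 - 5250 = -5258)
x(-111 - 1*94) + j = (-111 - 1*94) - 5258 = (-111 - 94) - 5258 = -205 - 5258 = -5463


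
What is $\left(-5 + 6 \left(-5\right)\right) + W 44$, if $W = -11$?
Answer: $-519$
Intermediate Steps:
$\left(-5 + 6 \left(-5\right)\right) + W 44 = \left(-5 + 6 \left(-5\right)\right) - 484 = \left(-5 - 30\right) - 484 = -35 - 484 = -519$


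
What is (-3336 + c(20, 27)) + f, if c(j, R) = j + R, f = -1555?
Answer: -4844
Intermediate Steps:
c(j, R) = R + j
(-3336 + c(20, 27)) + f = (-3336 + (27 + 20)) - 1555 = (-3336 + 47) - 1555 = -3289 - 1555 = -4844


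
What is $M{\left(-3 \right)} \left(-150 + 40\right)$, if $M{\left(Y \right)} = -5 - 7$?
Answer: $1320$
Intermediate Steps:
$M{\left(Y \right)} = -12$ ($M{\left(Y \right)} = -5 - 7 = -12$)
$M{\left(-3 \right)} \left(-150 + 40\right) = - 12 \left(-150 + 40\right) = \left(-12\right) \left(-110\right) = 1320$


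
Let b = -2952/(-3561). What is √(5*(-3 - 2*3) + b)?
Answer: I*√62235597/1187 ≈ 6.6461*I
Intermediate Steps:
b = 984/1187 (b = -2952*(-1/3561) = 984/1187 ≈ 0.82898)
√(5*(-3 - 2*3) + b) = √(5*(-3 - 2*3) + 984/1187) = √(5*(-3 - 6) + 984/1187) = √(5*(-9) + 984/1187) = √(-45 + 984/1187) = √(-52431/1187) = I*√62235597/1187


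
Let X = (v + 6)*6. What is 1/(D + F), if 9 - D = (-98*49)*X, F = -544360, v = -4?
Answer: -1/486727 ≈ -2.0545e-6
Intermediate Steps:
X = 12 (X = (-4 + 6)*6 = 2*6 = 12)
D = 57633 (D = 9 - (-98*49)*12 = 9 - (-4802)*12 = 9 - 1*(-57624) = 9 + 57624 = 57633)
1/(D + F) = 1/(57633 - 544360) = 1/(-486727) = -1/486727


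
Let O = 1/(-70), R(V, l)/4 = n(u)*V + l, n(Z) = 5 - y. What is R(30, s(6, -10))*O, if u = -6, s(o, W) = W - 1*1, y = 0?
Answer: -278/35 ≈ -7.9429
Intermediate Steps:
s(o, W) = -1 + W (s(o, W) = W - 1 = -1 + W)
n(Z) = 5 (n(Z) = 5 - 1*0 = 5 + 0 = 5)
R(V, l) = 4*l + 20*V (R(V, l) = 4*(5*V + l) = 4*(l + 5*V) = 4*l + 20*V)
O = -1/70 ≈ -0.014286
R(30, s(6, -10))*O = (4*(-1 - 10) + 20*30)*(-1/70) = (4*(-11) + 600)*(-1/70) = (-44 + 600)*(-1/70) = 556*(-1/70) = -278/35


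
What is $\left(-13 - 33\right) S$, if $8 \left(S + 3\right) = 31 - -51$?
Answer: $- \frac{667}{2} \approx -333.5$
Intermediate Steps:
$S = \frac{29}{4}$ ($S = -3 + \frac{31 - -51}{8} = -3 + \frac{31 + 51}{8} = -3 + \frac{1}{8} \cdot 82 = -3 + \frac{41}{4} = \frac{29}{4} \approx 7.25$)
$\left(-13 - 33\right) S = \left(-13 - 33\right) \frac{29}{4} = \left(-46\right) \frac{29}{4} = - \frac{667}{2}$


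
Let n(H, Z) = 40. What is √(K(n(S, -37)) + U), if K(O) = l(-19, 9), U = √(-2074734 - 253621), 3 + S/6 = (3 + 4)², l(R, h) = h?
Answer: √(9 + I*√2328355) ≈ 27.703 + 27.54*I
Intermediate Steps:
S = 276 (S = -18 + 6*(3 + 4)² = -18 + 6*7² = -18 + 6*49 = -18 + 294 = 276)
U = I*√2328355 (U = √(-2328355) = I*√2328355 ≈ 1525.9*I)
K(O) = 9
√(K(n(S, -37)) + U) = √(9 + I*√2328355)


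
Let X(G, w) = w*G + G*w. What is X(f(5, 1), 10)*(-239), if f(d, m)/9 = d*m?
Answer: -215100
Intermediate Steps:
f(d, m) = 9*d*m (f(d, m) = 9*(d*m) = 9*d*m)
X(G, w) = 2*G*w (X(G, w) = G*w + G*w = 2*G*w)
X(f(5, 1), 10)*(-239) = (2*(9*5*1)*10)*(-239) = (2*45*10)*(-239) = 900*(-239) = -215100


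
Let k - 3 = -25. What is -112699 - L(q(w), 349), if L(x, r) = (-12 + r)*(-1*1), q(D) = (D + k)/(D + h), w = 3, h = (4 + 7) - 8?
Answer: -112362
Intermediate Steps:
h = 3 (h = 11 - 8 = 3)
k = -22 (k = 3 - 25 = -22)
q(D) = (-22 + D)/(3 + D) (q(D) = (D - 22)/(D + 3) = (-22 + D)/(3 + D))
L(x, r) = 12 - r (L(x, r) = (-12 + r)*(-1) = 12 - r)
-112699 - L(q(w), 349) = -112699 - (12 - 1*349) = -112699 - (12 - 349) = -112699 - 1*(-337) = -112699 + 337 = -112362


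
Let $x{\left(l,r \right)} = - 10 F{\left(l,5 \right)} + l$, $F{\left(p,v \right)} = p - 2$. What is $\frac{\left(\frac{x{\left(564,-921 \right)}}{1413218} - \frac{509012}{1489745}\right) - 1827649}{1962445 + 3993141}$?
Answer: $- \frac{1923906564003404213}{6269250186111952130} \approx -0.30688$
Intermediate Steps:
$F{\left(p,v \right)} = -2 + p$
$x{\left(l,r \right)} = 20 - 9 l$ ($x{\left(l,r \right)} = - 10 \left(-2 + l\right) + l = \left(20 - 10 l\right) + l = 20 - 9 l$)
$\frac{\left(\frac{x{\left(564,-921 \right)}}{1413218} - \frac{509012}{1489745}\right) - 1827649}{1962445 + 3993141} = \frac{\left(\frac{20 - 5076}{1413218} - \frac{509012}{1489745}\right) - 1827649}{1962445 + 3993141} = \frac{\left(\left(20 - 5076\right) \frac{1}{1413218} - \frac{509012}{1489745}\right) - 1827649}{5955586} = \left(\left(\left(-5056\right) \frac{1}{1413218} - \frac{509012}{1489745}\right) - 1827649\right) \frac{1}{5955586} = \left(\left(- \frac{2528}{706609} - \frac{509012}{1489745}\right) - 1827649\right) \frac{1}{5955586} = \left(- \frac{363438535668}{1052667224705} - 1827649\right) \frac{1}{5955586} = \left(- \frac{1923906564003404213}{1052667224705}\right) \frac{1}{5955586} = - \frac{1923906564003404213}{6269250186111952130}$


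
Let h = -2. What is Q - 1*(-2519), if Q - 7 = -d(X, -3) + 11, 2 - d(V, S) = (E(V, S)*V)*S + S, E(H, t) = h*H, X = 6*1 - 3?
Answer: 2586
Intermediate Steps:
X = 3 (X = 6 - 3 = 3)
E(H, t) = -2*H
d(V, S) = 2 - S + 2*S*V² (d(V, S) = 2 - (((-2*V)*V)*S + S) = 2 - ((-2*V²)*S + S) = 2 - (-2*S*V² + S) = 2 - (S - 2*S*V²) = 2 + (-S + 2*S*V²) = 2 - S + 2*S*V²)
Q = 67 (Q = 7 + (-(2 - 1*(-3) + 2*(-3)*3²) + 11) = 7 + (-(2 + 3 + 2*(-3)*9) + 11) = 7 + (-(2 + 3 - 54) + 11) = 7 + (-1*(-49) + 11) = 7 + (49 + 11) = 7 + 60 = 67)
Q - 1*(-2519) = 67 - 1*(-2519) = 67 + 2519 = 2586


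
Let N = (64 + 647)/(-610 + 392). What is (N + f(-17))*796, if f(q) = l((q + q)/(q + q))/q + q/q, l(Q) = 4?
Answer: -3682694/1853 ≈ -1987.4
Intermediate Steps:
N = -711/218 (N = 711/(-218) = 711*(-1/218) = -711/218 ≈ -3.2615)
f(q) = 1 + 4/q (f(q) = 4/q + q/q = 4/q + 1 = 1 + 4/q)
(N + f(-17))*796 = (-711/218 + (4 - 17)/(-17))*796 = (-711/218 - 1/17*(-13))*796 = (-711/218 + 13/17)*796 = -9253/3706*796 = -3682694/1853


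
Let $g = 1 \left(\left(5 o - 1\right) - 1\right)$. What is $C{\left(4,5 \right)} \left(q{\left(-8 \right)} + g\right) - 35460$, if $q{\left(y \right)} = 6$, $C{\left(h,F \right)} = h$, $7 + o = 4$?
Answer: $-35504$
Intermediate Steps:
$o = -3$ ($o = -7 + 4 = -3$)
$g = -17$ ($g = 1 \left(\left(5 \left(-3\right) - 1\right) - 1\right) = 1 \left(\left(-15 - 1\right) - 1\right) = 1 \left(-16 - 1\right) = 1 \left(-17\right) = -17$)
$C{\left(4,5 \right)} \left(q{\left(-8 \right)} + g\right) - 35460 = 4 \left(6 - 17\right) - 35460 = 4 \left(-11\right) - 35460 = -44 - 35460 = -35504$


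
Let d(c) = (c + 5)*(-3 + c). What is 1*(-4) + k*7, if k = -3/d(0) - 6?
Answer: -223/5 ≈ -44.600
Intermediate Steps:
d(c) = (-3 + c)*(5 + c) (d(c) = (5 + c)*(-3 + c) = (-3 + c)*(5 + c))
k = -29/5 (k = -3/(-15 + 0² + 2*0) - 6 = -3/(-15 + 0 + 0) - 6 = -3/(-15) - 6 = -3*(-1/15) - 6 = ⅕ - 6 = -29/5 ≈ -5.8000)
1*(-4) + k*7 = 1*(-4) - 29/5*7 = -4 - 203/5 = -223/5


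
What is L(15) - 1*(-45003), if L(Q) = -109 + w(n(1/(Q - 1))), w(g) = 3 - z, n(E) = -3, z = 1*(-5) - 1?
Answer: 44903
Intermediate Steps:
z = -6 (z = -5 - 1 = -6)
w(g) = 9 (w(g) = 3 - 1*(-6) = 3 + 6 = 9)
L(Q) = -100 (L(Q) = -109 + 9 = -100)
L(15) - 1*(-45003) = -100 - 1*(-45003) = -100 + 45003 = 44903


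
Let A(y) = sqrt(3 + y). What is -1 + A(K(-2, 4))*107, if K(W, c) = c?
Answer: -1 + 107*sqrt(7) ≈ 282.10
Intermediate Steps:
-1 + A(K(-2, 4))*107 = -1 + sqrt(3 + 4)*107 = -1 + sqrt(7)*107 = -1 + 107*sqrt(7)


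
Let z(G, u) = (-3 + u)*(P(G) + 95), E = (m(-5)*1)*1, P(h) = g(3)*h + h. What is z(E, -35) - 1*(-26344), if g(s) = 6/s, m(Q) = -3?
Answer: 23076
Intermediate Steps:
P(h) = 3*h (P(h) = (6/3)*h + h = (6*(⅓))*h + h = 2*h + h = 3*h)
E = -3 (E = -3*1*1 = -3*1 = -3)
z(G, u) = (-3 + u)*(95 + 3*G) (z(G, u) = (-3 + u)*(3*G + 95) = (-3 + u)*(95 + 3*G))
z(E, -35) - 1*(-26344) = (-285 - 9*(-3) + 95*(-35) + 3*(-3)*(-35)) - 1*(-26344) = (-285 + 27 - 3325 + 315) + 26344 = -3268 + 26344 = 23076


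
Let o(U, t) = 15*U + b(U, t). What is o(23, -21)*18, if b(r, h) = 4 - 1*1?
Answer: 6264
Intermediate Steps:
b(r, h) = 3 (b(r, h) = 4 - 1 = 3)
o(U, t) = 3 + 15*U (o(U, t) = 15*U + 3 = 3 + 15*U)
o(23, -21)*18 = (3 + 15*23)*18 = (3 + 345)*18 = 348*18 = 6264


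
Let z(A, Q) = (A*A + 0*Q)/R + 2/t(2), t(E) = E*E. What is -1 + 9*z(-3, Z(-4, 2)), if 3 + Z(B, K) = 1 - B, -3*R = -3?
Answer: 169/2 ≈ 84.500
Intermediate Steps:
R = 1 (R = -⅓*(-3) = 1)
t(E) = E²
Z(B, K) = -2 - B (Z(B, K) = -3 + (1 - B) = -2 - B)
z(A, Q) = ½ + A² (z(A, Q) = (A*A + 0*Q)/1 + 2/(2²) = (A² + 0)*1 + 2/4 = A²*1 + 2*(¼) = A² + ½ = ½ + A²)
-1 + 9*z(-3, Z(-4, 2)) = -1 + 9*(½ + (-3)²) = -1 + 9*(½ + 9) = -1 + 9*(19/2) = -1 + 171/2 = 169/2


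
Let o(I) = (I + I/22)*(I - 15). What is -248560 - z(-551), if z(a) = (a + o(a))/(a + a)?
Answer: -2730911/11 ≈ -2.4826e+5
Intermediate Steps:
o(I) = 23*I*(-15 + I)/22 (o(I) = (I + I*(1/22))*(-15 + I) = (I + I/22)*(-15 + I) = (23*I/22)*(-15 + I) = 23*I*(-15 + I)/22)
z(a) = (a + 23*a*(-15 + a)/22)/(2*a) (z(a) = (a + 23*a*(-15 + a)/22)/(a + a) = (a + 23*a*(-15 + a)/22)/((2*a)) = (a + 23*a*(-15 + a)/22)*(1/(2*a)) = (a + 23*a*(-15 + a)/22)/(2*a))
-248560 - z(-551) = -248560 - (-323/44 + (23/44)*(-551)) = -248560 - (-323/44 - 12673/44) = -248560 - 1*(-3249/11) = -248560 + 3249/11 = -2730911/11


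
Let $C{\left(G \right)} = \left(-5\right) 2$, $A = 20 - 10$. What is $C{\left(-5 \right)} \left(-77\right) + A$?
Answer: $780$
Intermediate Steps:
$A = 10$ ($A = 20 - 10 = 10$)
$C{\left(G \right)} = -10$
$C{\left(-5 \right)} \left(-77\right) + A = \left(-10\right) \left(-77\right) + 10 = 770 + 10 = 780$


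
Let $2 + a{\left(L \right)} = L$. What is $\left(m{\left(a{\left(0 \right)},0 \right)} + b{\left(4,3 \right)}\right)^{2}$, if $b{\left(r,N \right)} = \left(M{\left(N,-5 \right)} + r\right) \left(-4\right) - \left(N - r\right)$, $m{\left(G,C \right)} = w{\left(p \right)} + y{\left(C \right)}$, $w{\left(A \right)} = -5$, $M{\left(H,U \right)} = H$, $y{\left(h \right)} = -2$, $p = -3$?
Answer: $1156$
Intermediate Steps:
$a{\left(L \right)} = -2 + L$
$m{\left(G,C \right)} = -7$ ($m{\left(G,C \right)} = -5 - 2 = -7$)
$b{\left(r,N \right)} = - 5 N - 3 r$ ($b{\left(r,N \right)} = \left(N + r\right) \left(-4\right) - \left(N - r\right) = \left(- 4 N - 4 r\right) - \left(N - r\right) = - 5 N - 3 r$)
$\left(m{\left(a{\left(0 \right)},0 \right)} + b{\left(4,3 \right)}\right)^{2} = \left(-7 - 27\right)^{2} = \left(-34\right)^{2} = 1156$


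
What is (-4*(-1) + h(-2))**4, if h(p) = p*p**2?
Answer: 256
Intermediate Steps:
h(p) = p**3
(-4*(-1) + h(-2))**4 = (-4*(-1) + (-2)**3)**4 = (4 - 8)**4 = (-4)**4 = 256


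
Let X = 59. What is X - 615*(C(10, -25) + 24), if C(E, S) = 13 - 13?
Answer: -14701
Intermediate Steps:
C(E, S) = 0
X - 615*(C(10, -25) + 24) = 59 - 615*(0 + 24) = 59 - 615*24 = 59 - 14760 = -14701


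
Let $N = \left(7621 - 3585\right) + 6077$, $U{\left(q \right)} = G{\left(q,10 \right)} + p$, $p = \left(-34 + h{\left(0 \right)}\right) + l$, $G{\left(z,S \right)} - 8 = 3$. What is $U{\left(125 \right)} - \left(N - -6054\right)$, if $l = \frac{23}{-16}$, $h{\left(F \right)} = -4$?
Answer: $- \frac{259127}{16} \approx -16195.0$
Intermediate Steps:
$G{\left(z,S \right)} = 11$ ($G{\left(z,S \right)} = 8 + 3 = 11$)
$l = - \frac{23}{16}$ ($l = 23 \left(- \frac{1}{16}\right) = - \frac{23}{16} \approx -1.4375$)
$p = - \frac{631}{16}$ ($p = \left(-34 - 4\right) - \frac{23}{16} = -38 - \frac{23}{16} = - \frac{631}{16} \approx -39.438$)
$U{\left(q \right)} = - \frac{455}{16}$ ($U{\left(q \right)} = 11 - \frac{631}{16} = - \frac{455}{16}$)
$N = 10113$ ($N = 4036 + 6077 = 10113$)
$U{\left(125 \right)} - \left(N - -6054\right) = - \frac{455}{16} - \left(10113 - -6054\right) = - \frac{455}{16} - \left(10113 + 6054\right) = - \frac{455}{16} - 16167 = - \frac{259127}{16}$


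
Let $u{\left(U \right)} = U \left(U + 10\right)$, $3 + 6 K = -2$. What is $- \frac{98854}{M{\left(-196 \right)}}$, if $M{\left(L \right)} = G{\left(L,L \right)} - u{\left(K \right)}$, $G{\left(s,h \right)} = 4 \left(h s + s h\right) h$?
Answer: $\frac{3558744}{2168506093} \approx 0.0016411$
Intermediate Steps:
$K = - \frac{5}{6}$ ($K = - \frac{1}{2} + \frac{1}{6} \left(-2\right) = - \frac{1}{2} - \frac{1}{3} = - \frac{5}{6} \approx -0.83333$)
$u{\left(U \right)} = U \left(10 + U\right)$
$G{\left(s,h \right)} = 8 s h^{2}$ ($G{\left(s,h \right)} = 4 \left(h s + h s\right) h = 4 \cdot 2 h s h = 8 h s h = 8 s h^{2}$)
$M{\left(L \right)} = \frac{275}{36} + 8 L^{3}$ ($M{\left(L \right)} = 8 L L^{2} - - \frac{5 \left(10 - \frac{5}{6}\right)}{6} = 8 L^{3} - \left(- \frac{5}{6}\right) \frac{55}{6} = 8 L^{3} - - \frac{275}{36} = 8 L^{3} + \frac{275}{36} = \frac{275}{36} + 8 L^{3}$)
$- \frac{98854}{M{\left(-196 \right)}} = - \frac{98854}{\frac{275}{36} + 8 \left(-196\right)^{3}} = - \frac{98854}{\frac{275}{36} + 8 \left(-7529536\right)} = - \frac{98854}{\frac{275}{36} - 60236288} = - \frac{98854}{- \frac{2168506093}{36}} = \left(-98854\right) \left(- \frac{36}{2168506093}\right) = \frac{3558744}{2168506093}$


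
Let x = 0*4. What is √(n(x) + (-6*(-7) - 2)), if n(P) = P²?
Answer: 2*√10 ≈ 6.3246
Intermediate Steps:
x = 0
√(n(x) + (-6*(-7) - 2)) = √(0² + (-6*(-7) - 2)) = √(0 + (42 - 2)) = √(0 + 40) = √40 = 2*√10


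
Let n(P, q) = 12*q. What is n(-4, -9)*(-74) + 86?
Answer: 8078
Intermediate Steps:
n(-4, -9)*(-74) + 86 = (12*(-9))*(-74) + 86 = -108*(-74) + 86 = 7992 + 86 = 8078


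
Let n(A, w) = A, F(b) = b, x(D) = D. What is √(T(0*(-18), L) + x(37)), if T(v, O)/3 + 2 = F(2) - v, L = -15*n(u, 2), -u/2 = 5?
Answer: √37 ≈ 6.0828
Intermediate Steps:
u = -10 (u = -2*5 = -10)
L = 150 (L = -15*(-10) = 150)
T(v, O) = -3*v (T(v, O) = -6 + 3*(2 - v) = -6 + (6 - 3*v) = -3*v)
√(T(0*(-18), L) + x(37)) = √(-0*(-18) + 37) = √(-3*0 + 37) = √(0 + 37) = √37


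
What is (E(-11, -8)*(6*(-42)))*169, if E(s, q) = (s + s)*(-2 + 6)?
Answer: 3747744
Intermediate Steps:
E(s, q) = 8*s (E(s, q) = (2*s)*4 = 8*s)
(E(-11, -8)*(6*(-42)))*169 = ((8*(-11))*(6*(-42)))*169 = -88*(-252)*169 = 22176*169 = 3747744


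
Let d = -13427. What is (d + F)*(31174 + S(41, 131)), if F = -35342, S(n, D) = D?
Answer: -1526713545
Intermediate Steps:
(d + F)*(31174 + S(41, 131)) = (-13427 - 35342)*(31174 + 131) = -48769*31305 = -1526713545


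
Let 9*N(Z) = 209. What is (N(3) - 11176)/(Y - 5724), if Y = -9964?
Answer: 100375/141192 ≈ 0.71091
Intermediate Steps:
N(Z) = 209/9 (N(Z) = (⅑)*209 = 209/9)
(N(3) - 11176)/(Y - 5724) = (209/9 - 11176)/(-9964 - 5724) = -100375/9/(-15688) = -100375/9*(-1/15688) = 100375/141192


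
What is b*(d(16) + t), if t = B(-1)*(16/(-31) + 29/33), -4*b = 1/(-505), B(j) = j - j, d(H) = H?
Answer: 4/505 ≈ 0.0079208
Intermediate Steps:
B(j) = 0
b = 1/2020 (b = -1/4/(-505) = -1/4*(-1/505) = 1/2020 ≈ 0.00049505)
t = 0 (t = 0*(16/(-31) + 29/33) = 0*(16*(-1/31) + 29*(1/33)) = 0*(-16/31 + 29/33) = 0*(371/1023) = 0)
b*(d(16) + t) = (16 + 0)/2020 = (1/2020)*16 = 4/505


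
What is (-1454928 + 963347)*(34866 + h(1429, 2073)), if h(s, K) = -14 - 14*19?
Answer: -17001820466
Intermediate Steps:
h(s, K) = -280 (h(s, K) = -14 - 266 = -280)
(-1454928 + 963347)*(34866 + h(1429, 2073)) = (-1454928 + 963347)*(34866 - 280) = -491581*34586 = -17001820466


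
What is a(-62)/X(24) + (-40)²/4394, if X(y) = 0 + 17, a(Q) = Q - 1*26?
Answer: -179736/37349 ≈ -4.8123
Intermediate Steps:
a(Q) = -26 + Q (a(Q) = Q - 26 = -26 + Q)
X(y) = 17
a(-62)/X(24) + (-40)²/4394 = (-26 - 62)/17 + (-40)²/4394 = -88*1/17 + 1600*(1/4394) = -88/17 + 800/2197 = -179736/37349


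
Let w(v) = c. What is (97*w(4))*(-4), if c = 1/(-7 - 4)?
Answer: 388/11 ≈ 35.273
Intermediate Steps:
c = -1/11 (c = 1/(-11) = -1/11 ≈ -0.090909)
w(v) = -1/11
(97*w(4))*(-4) = (97*(-1/11))*(-4) = -97/11*(-4) = 388/11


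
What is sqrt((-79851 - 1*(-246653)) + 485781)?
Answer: sqrt(652583) ≈ 807.83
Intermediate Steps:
sqrt((-79851 - 1*(-246653)) + 485781) = sqrt((-79851 + 246653) + 485781) = sqrt(166802 + 485781) = sqrt(652583)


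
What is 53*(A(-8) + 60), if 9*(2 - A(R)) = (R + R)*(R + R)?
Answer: 16006/9 ≈ 1778.4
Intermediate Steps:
A(R) = 2 - 4*R**2/9 (A(R) = 2 - (R + R)*(R + R)/9 = 2 - 2*R*2*R/9 = 2 - 4*R**2/9)
53*(A(-8) + 60) = 53*((2 - 4/9*(-8)**2) + 60) = 53*((2 - 4/9*64) + 60) = 53*((2 - 256/9) + 60) = 53*(-238/9 + 60) = 53*(302/9) = 16006/9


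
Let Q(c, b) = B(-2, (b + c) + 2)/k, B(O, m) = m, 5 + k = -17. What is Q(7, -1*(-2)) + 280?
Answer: 559/2 ≈ 279.50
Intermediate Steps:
k = -22 (k = -5 - 17 = -22)
Q(c, b) = -1/11 - b/22 - c/22 (Q(c, b) = ((b + c) + 2)/(-22) = (2 + b + c)*(-1/22) = -1/11 - b/22 - c/22)
Q(7, -1*(-2)) + 280 = (-1/11 - (-1)*(-2)/22 - 1/22*7) + 280 = (-1/11 - 1/22*2 - 7/22) + 280 = (-1/11 - 1/11 - 7/22) + 280 = -½ + 280 = 559/2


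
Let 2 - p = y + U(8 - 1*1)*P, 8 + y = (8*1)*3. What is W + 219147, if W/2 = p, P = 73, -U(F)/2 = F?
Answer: 221163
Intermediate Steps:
U(F) = -2*F
y = 16 (y = -8 + (8*1)*3 = -8 + 8*3 = -8 + 24 = 16)
p = 1008 (p = 2 - (16 - 2*(8 - 1*1)*73) = 2 - (16 - 2*(8 - 1)*73) = 2 - (16 - 2*7*73) = 2 - (16 - 14*73) = 2 - (16 - 1022) = 2 - 1*(-1006) = 2 + 1006 = 1008)
W = 2016 (W = 2*1008 = 2016)
W + 219147 = 2016 + 219147 = 221163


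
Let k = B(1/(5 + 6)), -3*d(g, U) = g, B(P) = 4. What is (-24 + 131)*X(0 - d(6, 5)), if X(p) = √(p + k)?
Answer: 107*√6 ≈ 262.10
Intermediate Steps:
d(g, U) = -g/3
k = 4
X(p) = √(4 + p) (X(p) = √(p + 4) = √(4 + p))
(-24 + 131)*X(0 - d(6, 5)) = (-24 + 131)*√(4 + (0 - (-1)*6/3)) = 107*√(4 + (0 - 1*(-2))) = 107*√(4 + (0 + 2)) = 107*√(4 + 2) = 107*√6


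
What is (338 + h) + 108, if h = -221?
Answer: 225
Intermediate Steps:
(338 + h) + 108 = (338 - 221) + 108 = 117 + 108 = 225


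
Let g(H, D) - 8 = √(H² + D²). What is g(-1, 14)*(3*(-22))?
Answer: -528 - 66*√197 ≈ -1454.4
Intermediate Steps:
g(H, D) = 8 + √(D² + H²) (g(H, D) = 8 + √(H² + D²) = 8 + √(D² + H²))
g(-1, 14)*(3*(-22)) = (8 + √(14² + (-1)²))*(3*(-22)) = (8 + √(196 + 1))*(-66) = (8 + √197)*(-66) = -528 - 66*√197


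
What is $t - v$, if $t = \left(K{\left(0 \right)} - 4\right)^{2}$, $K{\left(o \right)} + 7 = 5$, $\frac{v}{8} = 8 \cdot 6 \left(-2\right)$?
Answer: $804$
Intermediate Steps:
$v = -768$ ($v = 8 \cdot 8 \cdot 6 \left(-2\right) = 8 \cdot 48 \left(-2\right) = 8 \left(-96\right) = -768$)
$K{\left(o \right)} = -2$ ($K{\left(o \right)} = -7 + 5 = -2$)
$t = 36$ ($t = \left(-2 - 4\right)^{2} = \left(-6\right)^{2} = 36$)
$t - v = 36 - -768 = 36 + 768 = 804$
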